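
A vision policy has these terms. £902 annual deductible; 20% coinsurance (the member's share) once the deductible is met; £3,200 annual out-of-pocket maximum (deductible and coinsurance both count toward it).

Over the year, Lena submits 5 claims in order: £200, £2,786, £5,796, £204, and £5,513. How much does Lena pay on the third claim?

#1 (£200): all of it applies to the deductible. Cost to member: £200. OOP to date £200.
#2 (£2,786): deductible takes £702, £2,084 remains; member's 20% is £416.80. Member pays £1,118.80; OOP now £1,318.80.
#3 (£5,796): deductible already satisfied, so member's share is 20% × £5,796 = £1,159.20. Member pays £1,159.20; OOP now £2,478.

£1,159.20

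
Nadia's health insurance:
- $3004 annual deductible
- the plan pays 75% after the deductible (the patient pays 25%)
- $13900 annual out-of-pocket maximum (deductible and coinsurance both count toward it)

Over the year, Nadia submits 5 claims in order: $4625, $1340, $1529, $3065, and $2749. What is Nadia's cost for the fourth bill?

Bill 1, $4625: $3004 finishes the deductible; $1621 goes to coinsurance; patient's 25% is $405.25. Patient pays $3409.25; OOP now $3409.25.
Bill 2, $1340: deductible met; 25% of $1340 = $335. Cost to patient: $335. OOP to date $3744.25.
Bill 3, $1529: deductible met; 25% of $1529 = $382.25. Patient owes $382.25 (running OOP $4126.50).
Bill 4, $3065: deductible met; 25% of $3065 = $766.25. Cost to patient: $766.25. OOP to date $4892.75.

$766.25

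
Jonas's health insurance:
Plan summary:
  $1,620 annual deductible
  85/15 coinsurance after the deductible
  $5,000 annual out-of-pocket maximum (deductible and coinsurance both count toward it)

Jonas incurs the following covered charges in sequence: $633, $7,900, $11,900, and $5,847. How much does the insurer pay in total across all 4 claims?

$21,280

Claim 1 — $633: all of it applies to the deductible. Cost to patient: $633. OOP to date $633. Plan pays $633 − $633 = $0.
Claim 2 — $7,900: $987 to deductible, leaving $6,913; patient's 15% is $1,036.95. Patient pays $2,023.95; OOP now $2,656.95. Insurer: $7,900 − $2,023.95 = $5,876.05.
Claim 3 — $11,900: 15% coinsurance on $11,900 = $1,785. Patient pays $1,785; OOP now $4,441.95. Insurer: $11,900 − $1,785 = $10,115.
Claim 4 — $5,847: deductible met; 15% of $5,847 = $877.05. OOP would hit $5,319 > $5,000, so the cap limits the patient to $5,000 − $4,441.95 = $558.05. Insurer: $5,847 − $558.05 = $5,288.95.
Insurer total: $0 + $5,876.05 + $10,115 + $5,288.95 = $21,280.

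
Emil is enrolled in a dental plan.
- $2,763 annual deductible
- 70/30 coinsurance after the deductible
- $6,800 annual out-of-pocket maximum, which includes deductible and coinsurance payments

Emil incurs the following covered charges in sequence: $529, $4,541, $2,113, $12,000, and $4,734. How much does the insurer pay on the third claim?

#1 ($529): entire amount goes to the deductible. Patient pays $529; OOP now $529. Plan pays $529 − $529 = $0.
#2 ($4,541): deductible takes $2,234, $2,307 remains; coinsurance $2,307 × 30% = $692.10. Cost to patient: $2,926.10. OOP to date $3,455.10. Plan pays $4,541 − $2,926.10 = $1,614.90.
#3 ($2,113): deductible already satisfied, so patient's share is 30% × $2,113 = $633.90. Cost to patient: $633.90. OOP to date $4,089. Insurer: $2,113 − $633.90 = $1,479.10.

$1,479.10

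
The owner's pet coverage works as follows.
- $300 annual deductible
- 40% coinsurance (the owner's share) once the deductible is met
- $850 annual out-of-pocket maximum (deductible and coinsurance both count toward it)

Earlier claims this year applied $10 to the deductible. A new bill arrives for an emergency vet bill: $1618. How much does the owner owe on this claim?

$821.20

Remaining deductible: $300 − $10 = $290.
The remaining $1328 (= $1618 − $290) moves to coinsurance.
Coinsurance: $1328 × 40% = $531.20.
That puts the owner's cost at $290 + $531.20 = $821.20 before any cap.
Total out-of-pocket so far would be $10 + $821.20 = $831.20, below the $850 cap — no reduction.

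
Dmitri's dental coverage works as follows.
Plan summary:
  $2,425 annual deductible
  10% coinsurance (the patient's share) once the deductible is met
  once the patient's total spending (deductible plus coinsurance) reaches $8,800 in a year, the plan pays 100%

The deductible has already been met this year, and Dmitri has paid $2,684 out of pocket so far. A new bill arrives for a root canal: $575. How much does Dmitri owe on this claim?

With the deductible met, the entire $575 is subject to coinsurance.
10% of $575 = $57.50 falls to the patient.
Total out-of-pocket so far would be $2,684 + $57.50 = $2,741.50, below the $8,800 cap — no reduction.

$57.50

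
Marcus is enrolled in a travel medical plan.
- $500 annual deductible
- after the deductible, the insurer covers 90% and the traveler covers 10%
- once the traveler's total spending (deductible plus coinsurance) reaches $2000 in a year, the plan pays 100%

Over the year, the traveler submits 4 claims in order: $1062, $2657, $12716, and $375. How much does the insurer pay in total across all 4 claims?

Claim 1 — $1062: $500 finishes the deductible; $562 goes to coinsurance; 10% of $562 = $56.20. Traveler pays $556.20; OOP now $556.20. Plan pays $1062 − $556.20 = $505.80.
Claim 2 — $2657: 10% coinsurance on $2657 = $265.70. Traveler pays $265.70; OOP now $821.90. Insurer: $2657 − $265.70 = $2391.30.
Claim 3 — $12716: deductible already satisfied, so traveler's share is 10% × $12716 = $1271.60. OOP would hit $2093.50 > $2000, so the cap limits the traveler to $2000 − $821.90 = $1178.10. Plan pays $12716 − $1178.10 = $11537.90.
Claim 4 — $375: 10% coinsurance on $375 = $37.50. That would push OOP to $2037.50, over the $2000 cap, so traveler pays $2000 − $2000 = $0. Insurer: $375 − $0 = $375.
Insurer total = bills − traveler's total = $16810 − $2000 = $14810.

$14810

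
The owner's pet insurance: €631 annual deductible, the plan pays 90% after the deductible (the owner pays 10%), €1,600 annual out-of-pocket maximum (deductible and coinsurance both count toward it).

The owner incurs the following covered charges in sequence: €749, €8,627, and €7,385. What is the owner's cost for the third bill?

#1 (€749): €631 finishes the deductible; €118 goes to coinsurance; owner's 10% is €11.80. Owner pays €642.80; OOP now €642.80.
#2 (€8,627): deductible met; 10% of €8,627 = €862.70. Cost to owner: €862.70. OOP to date €1,505.50.
#3 (€7,385): 10% coinsurance on €7,385 = €738.50. That would push OOP to €2,244, over the €1,600 cap, so owner pays €1,600 − €1,505.50 = €94.50.

€94.50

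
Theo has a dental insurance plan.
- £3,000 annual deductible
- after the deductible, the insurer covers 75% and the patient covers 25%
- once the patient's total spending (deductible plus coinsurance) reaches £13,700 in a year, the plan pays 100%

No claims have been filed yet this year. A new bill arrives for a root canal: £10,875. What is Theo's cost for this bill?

Nothing has been paid toward the £3,000 deductible, so the first £3,000 of this charge is applied there.
That leaves £10,875 − £3,000 = £7,875 for coinsurance.
Patient's 25% share of £7,875 is £1,968.75.
Patient responsibility before any cap: £3,000 + £1,968.75 = £4,968.75.
Year-to-date out-of-pocket becomes £0 + £4,968.75 = £4,968.75, still under the £13,700 maximum, so no cap applies.

£4,968.75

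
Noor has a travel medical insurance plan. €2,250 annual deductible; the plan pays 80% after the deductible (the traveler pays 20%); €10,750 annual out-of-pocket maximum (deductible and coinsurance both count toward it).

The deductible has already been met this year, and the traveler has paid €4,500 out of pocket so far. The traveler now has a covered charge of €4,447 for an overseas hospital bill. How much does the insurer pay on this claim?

€3,557.60

With the deductible met, the entire €4,447 is subject to coinsurance.
Traveler's 20% share of €4,447 is €889.40.
Cumulative spending €4,500 + €889.40 = €5,389.40 stays under the €10,750 maximum.
Insurer pays the balance: €4,447 − €889.40 = €3,557.60.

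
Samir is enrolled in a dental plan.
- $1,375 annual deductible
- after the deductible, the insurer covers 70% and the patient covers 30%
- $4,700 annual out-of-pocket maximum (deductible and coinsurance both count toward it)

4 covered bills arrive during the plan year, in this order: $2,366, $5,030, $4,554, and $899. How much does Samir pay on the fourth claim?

$152.50

#1 ($2,366): $1,375 to deductible, leaving $991; coinsurance $991 × 30% = $297.30. Cost to patient: $1,672.30. OOP to date $1,672.30.
#2 ($5,030): deductible already satisfied, so patient's share is 30% × $5,030 = $1,509. Cost to patient: $1,509. OOP to date $3,181.30.
#3 ($4,554): deductible met; 30% of $4,554 = $1,366.20. Cost to patient: $1,366.20. OOP to date $4,547.50.
#4 ($899): 30% coinsurance on $899 = $269.70. Adding that to $4,547.50 gives $4,817.20, past the $4,700 cap; patient pays only $4,700 − $4,547.50 = $152.50.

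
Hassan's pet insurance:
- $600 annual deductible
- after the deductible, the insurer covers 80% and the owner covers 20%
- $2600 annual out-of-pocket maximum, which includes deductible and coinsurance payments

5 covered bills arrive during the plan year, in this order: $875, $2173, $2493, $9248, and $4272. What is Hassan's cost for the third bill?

$498.60

Claim 1 ($875): $600 finishes the deductible; $275 goes to coinsurance; coinsurance $275 × 20% = $55. Owner pays $655; OOP now $655.
Claim 2 ($2173): 20% coinsurance on $2173 = $434.60. Owner owes $434.60 (running OOP $1089.60).
Claim 3 ($2493): 20% coinsurance on $2493 = $498.60. Owner owes $498.60 (running OOP $1588.20).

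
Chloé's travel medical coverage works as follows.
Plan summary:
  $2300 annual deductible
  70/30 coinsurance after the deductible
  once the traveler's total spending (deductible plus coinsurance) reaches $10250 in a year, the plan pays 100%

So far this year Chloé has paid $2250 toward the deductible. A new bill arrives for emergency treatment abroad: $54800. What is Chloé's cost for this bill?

Remaining deductible: $2300 − $2250 = $50.
After the $50 deductible portion, $54800 − $50 = $54750 is subject to coinsurance.
Traveler's 30% share of $54750 is $16425.
Traveler responsibility before any cap: $50 + $16425 = $16475.
Adding $16475 to the $2250 already spent would give $18725, which exceeds the $10250 cap; the traveler pays just $10250 − $2250 = $8000.

$8000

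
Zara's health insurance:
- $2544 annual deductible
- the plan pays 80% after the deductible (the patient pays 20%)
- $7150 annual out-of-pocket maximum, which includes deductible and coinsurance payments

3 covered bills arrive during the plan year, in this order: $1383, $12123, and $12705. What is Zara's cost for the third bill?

Bill 1, $1383: entire amount goes to the deductible. Patient pays $1383; OOP now $1383.
Bill 2, $12123: $1161 finishes the deductible; $10962 goes to coinsurance; coinsurance $10962 × 20% = $2192.40. Patient owes $3353.40 (running OOP $4736.40).
Bill 3, $12705: 20% coinsurance on $12705 = $2541. OOP would hit $7277.40 > $7150, so the cap limits the patient to $7150 − $4736.40 = $2413.60.

$2413.60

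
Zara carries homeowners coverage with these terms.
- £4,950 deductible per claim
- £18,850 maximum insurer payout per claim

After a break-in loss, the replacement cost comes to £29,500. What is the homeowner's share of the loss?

£10,650

Subtract the deductible: £29,500 − £4,950 = £24,550.
£24,550 exceeds the £18,850 limit, so the insurer pays the limit: £18,850.
The homeowner bears the rest of the original loss: £29,500 − £18,850 = £10,650.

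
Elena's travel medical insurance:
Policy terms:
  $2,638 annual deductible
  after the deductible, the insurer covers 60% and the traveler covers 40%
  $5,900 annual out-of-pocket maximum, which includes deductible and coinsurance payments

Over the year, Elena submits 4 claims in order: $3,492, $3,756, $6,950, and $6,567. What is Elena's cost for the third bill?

$1,418

#1 ($3,492): $2,638 to deductible, leaving $854; coinsurance $854 × 40% = $341.60. Traveler owes $2,979.60 (running OOP $2,979.60).
#2 ($3,756): 40% coinsurance on $3,756 = $1,502.40. Traveler owes $1,502.40 (running OOP $4,482).
#3 ($6,950): deductible already satisfied, so traveler's share is 40% × $6,950 = $2,780. That would push OOP to $7,262, over the $5,900 cap, so traveler pays $5,900 − $4,482 = $1,418.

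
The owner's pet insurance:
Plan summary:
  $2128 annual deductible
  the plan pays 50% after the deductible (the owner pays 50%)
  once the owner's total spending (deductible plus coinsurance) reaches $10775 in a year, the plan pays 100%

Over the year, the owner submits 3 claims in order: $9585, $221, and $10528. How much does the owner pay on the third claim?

$4808

Claim 1 ($9585): $2128 finishes the deductible; $7457 goes to coinsurance; coinsurance $7457 × 50% = $3728.50. Owner owes $5856.50 (running OOP $5856.50).
Claim 2 ($221): 50% coinsurance on $221 = $110.50. Cost to owner: $110.50. OOP to date $5967.
Claim 3 ($10528): deductible already satisfied, so owner's share is 50% × $10528 = $5264. That would push OOP to $11231, over the $10775 cap, so owner pays $10775 − $5967 = $4808.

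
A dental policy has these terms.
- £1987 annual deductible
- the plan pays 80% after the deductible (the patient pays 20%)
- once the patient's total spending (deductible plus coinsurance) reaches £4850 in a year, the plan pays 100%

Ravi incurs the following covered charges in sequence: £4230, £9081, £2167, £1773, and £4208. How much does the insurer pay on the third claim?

£1733.60

Claim 1 (£4230): £1987 finishes the deductible; £2243 goes to coinsurance; 20% of £2243 = £448.60. Cost to patient: £2435.60. OOP to date £2435.60. Insurer: £4230 − £2435.60 = £1794.40.
Claim 2 (£9081): deductible met; 20% of £9081 = £1816.20. Patient owes £1816.20 (running OOP £4251.80). Plan pays £9081 − £1816.20 = £7264.80.
Claim 3 (£2167): 20% coinsurance on £2167 = £433.40. Patient pays £433.40; OOP now £4685.20. Plan pays £2167 − £433.40 = £1733.60.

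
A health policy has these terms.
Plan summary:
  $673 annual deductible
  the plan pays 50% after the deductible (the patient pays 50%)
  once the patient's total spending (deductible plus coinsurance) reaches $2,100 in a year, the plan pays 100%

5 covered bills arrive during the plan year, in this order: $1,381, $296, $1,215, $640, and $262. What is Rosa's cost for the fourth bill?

Claim 1 ($1,381): $673 finishes the deductible; $708 goes to coinsurance; coinsurance $708 × 50% = $354. Cost to patient: $1,027. OOP to date $1,027.
Claim 2 ($296): deductible met; 50% of $296 = $148. Patient pays $148; OOP now $1,175.
Claim 3 ($1,215): deductible met; 50% of $1,215 = $607.50. Patient pays $607.50; OOP now $1,782.50.
Claim 4 ($640): deductible already satisfied, so patient's share is 50% × $640 = $320. OOP would hit $2,102.50 > $2,100, so the cap limits the patient to $2,100 − $1,782.50 = $317.50.

$317.50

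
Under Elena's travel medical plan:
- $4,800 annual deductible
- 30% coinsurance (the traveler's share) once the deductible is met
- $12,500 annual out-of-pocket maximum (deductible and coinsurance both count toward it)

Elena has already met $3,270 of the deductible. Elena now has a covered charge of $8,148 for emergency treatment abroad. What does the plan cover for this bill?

Remaining deductible: $4,800 − $3,270 = $1,530.
That leaves $8,148 − $1,530 = $6,618 for coinsurance.
Traveler's 30% share of $6,618 is $1,985.40.
Traveler responsibility before any cap: $1,530 + $1,985.40 = $3,515.40.
Cumulative spending $3,270 + $3,515.40 = $6,785.40 stays under the $12,500 maximum.
Insurer pays the balance: $8,148 − $3,515.40 = $4,632.60.

$4,632.60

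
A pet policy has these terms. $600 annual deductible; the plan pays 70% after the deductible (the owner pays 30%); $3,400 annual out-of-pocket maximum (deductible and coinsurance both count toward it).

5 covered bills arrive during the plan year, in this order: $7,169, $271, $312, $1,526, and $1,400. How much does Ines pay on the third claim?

Claim 1 ($7,169): $600 finishes the deductible; $6,569 goes to coinsurance; 30% of $6,569 = $1,970.70. Cost to owner: $2,570.70. OOP to date $2,570.70.
Claim 2 ($271): deductible already satisfied, so owner's share is 30% × $271 = $81.30. Owner pays $81.30; OOP now $2,652.
Claim 3 ($312): 30% coinsurance on $312 = $93.60. Owner pays $93.60; OOP now $2,745.60.

$93.60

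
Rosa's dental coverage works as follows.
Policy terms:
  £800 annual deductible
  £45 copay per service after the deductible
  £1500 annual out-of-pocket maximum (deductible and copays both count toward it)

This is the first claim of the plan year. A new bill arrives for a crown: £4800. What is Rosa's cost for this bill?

Nothing has been paid toward the £800 deductible, so the first £800 of this charge is applied there.
After the £800 deductible portion, £4800 − £800 = £4000 is subject to the copay.
Copay on this service: £45.
So the patient owes £800 + £45 = £845 before any cap.
Cumulative spending £0 + £845 = £845 stays under the £1500 maximum.

£845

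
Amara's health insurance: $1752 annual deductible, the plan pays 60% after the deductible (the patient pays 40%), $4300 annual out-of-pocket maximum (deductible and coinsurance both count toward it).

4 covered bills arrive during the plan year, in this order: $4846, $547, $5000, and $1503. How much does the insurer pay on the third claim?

Claim 1 ($4846): deductible takes $1752, $3094 remains; patient's 40% is $1237.60. Cost to patient: $2989.60. OOP to date $2989.60. Plan pays $4846 − $2989.60 = $1856.40.
Claim 2 ($547): deductible met; 40% of $547 = $218.80. Cost to patient: $218.80. OOP to date $3208.40. Plan pays $547 − $218.80 = $328.20.
Claim 3 ($5000): 40% coinsurance on $5000 = $2000. That would push OOP to $5208.40, over the $4300 cap, so patient pays $4300 − $3208.40 = $1091.60. Insurer: $5000 − $1091.60 = $3908.40.

$3908.40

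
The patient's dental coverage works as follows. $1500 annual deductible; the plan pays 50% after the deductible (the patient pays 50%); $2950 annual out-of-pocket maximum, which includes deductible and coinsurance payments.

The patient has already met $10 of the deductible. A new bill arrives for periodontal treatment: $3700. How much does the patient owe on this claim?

Remaining deductible: $1500 − $10 = $1490.
After the $1490 deductible portion, $3700 − $1490 = $2210 is subject to coinsurance.
Coinsurance: $2210 × 50% = $1105.
That puts the patient's cost at $1490 + $1105 = $2595 before any cap.
Total out-of-pocket so far would be $10 + $2595 = $2605, below the $2950 cap — no reduction.

$2595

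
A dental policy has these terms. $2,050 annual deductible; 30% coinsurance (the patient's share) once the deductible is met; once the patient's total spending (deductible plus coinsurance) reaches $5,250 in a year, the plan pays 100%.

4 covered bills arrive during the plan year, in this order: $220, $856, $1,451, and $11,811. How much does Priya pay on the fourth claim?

$3,056.90

Bill 1, $220: fully absorbed by the deductible. Cost to patient: $220. OOP to date $220.
Bill 2, $856: fully absorbed by the deductible. Patient pays $856; OOP now $1,076.
Bill 3, $1,451: deductible takes $974, $477 remains; coinsurance $477 × 30% = $143.10. Patient pays $1,117.10; OOP now $2,193.10.
Bill 4, $11,811: 30% coinsurance on $11,811 = $3,543.30. That would push OOP to $5,736.40, over the $5,250 cap, so patient pays $5,250 − $2,193.10 = $3,056.90.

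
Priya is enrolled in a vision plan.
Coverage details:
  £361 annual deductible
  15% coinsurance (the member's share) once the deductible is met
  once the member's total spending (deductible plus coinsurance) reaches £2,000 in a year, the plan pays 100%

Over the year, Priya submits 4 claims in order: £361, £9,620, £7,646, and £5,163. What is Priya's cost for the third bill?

Claim 1 — £361: all of it applies to the deductible. Member pays £361; OOP now £361.
Claim 2 — £9,620: 15% coinsurance on £9,620 = £1,443. Member pays £1,443; OOP now £1,804.
Claim 3 — £7,646: deductible met; 15% of £7,646 = £1,146.90. OOP would hit £2,950.90 > £2,000, so the cap limits the member to £2,000 − £1,804 = £196.

£196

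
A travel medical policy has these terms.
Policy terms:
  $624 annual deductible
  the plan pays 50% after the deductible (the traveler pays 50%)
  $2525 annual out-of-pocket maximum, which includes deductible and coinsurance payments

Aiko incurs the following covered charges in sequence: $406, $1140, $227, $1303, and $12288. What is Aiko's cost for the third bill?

$113.50

#1 ($406): fully absorbed by the deductible. Traveler pays $406; OOP now $406.
#2 ($1140): $218 finishes the deductible; $922 goes to coinsurance; coinsurance $922 × 50% = $461. Traveler owes $679 (running OOP $1085).
#3 ($227): deductible already satisfied, so traveler's share is 50% × $227 = $113.50. Traveler owes $113.50 (running OOP $1198.50).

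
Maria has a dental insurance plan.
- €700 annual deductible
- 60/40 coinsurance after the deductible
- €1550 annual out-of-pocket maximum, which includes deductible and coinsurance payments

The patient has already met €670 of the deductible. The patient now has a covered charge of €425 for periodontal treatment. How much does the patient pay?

Deductible still to meet: €700 − €670 = €30.
The remaining €395 (= €425 − €30) moves to coinsurance.
40% of €395 = €158 falls to the patient.
So the patient owes €30 + €158 = €188 before any cap.
Cumulative spending €670 + €188 = €858 stays under the €1550 maximum.

€188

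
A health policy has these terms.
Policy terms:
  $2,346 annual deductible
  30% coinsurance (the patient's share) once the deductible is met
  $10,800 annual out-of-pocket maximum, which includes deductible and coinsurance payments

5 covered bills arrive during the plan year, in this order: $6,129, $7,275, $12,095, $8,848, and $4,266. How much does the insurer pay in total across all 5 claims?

Claim 1 ($6,129): deductible takes $2,346, $3,783 remains; coinsurance $3,783 × 30% = $1,134.90. Patient owes $3,480.90 (running OOP $3,480.90). Insurer: $6,129 − $3,480.90 = $2,648.10.
Claim 2 ($7,275): 30% coinsurance on $7,275 = $2,182.50. Patient pays $2,182.50; OOP now $5,663.40. Insurer: $7,275 − $2,182.50 = $5,092.50.
Claim 3 ($12,095): 30% coinsurance on $12,095 = $3,628.50. Cost to patient: $3,628.50. OOP to date $9,291.90. Plan pays $12,095 − $3,628.50 = $8,466.50.
Claim 4 ($8,848): deductible met; 30% of $8,848 = $2,654.40. OOP would hit $11,946.30 > $10,800, so the cap limits the patient to $10,800 − $9,291.90 = $1,508.10. Plan pays $8,848 − $1,508.10 = $7,339.90.
Claim 5 ($4,266): deductible already satisfied, so patient's share is 30% × $4,266 = $1,279.80. OOP would hit $12,079.80 > $10,800, so the cap limits the patient to $10,800 − $10,800 = $0. Plan pays $4,266 − $0 = $4,266.
Insurer total: $2,648.10 + $5,092.50 + $8,466.50 + $7,339.90 + $4,266 = $27,813.

$27,813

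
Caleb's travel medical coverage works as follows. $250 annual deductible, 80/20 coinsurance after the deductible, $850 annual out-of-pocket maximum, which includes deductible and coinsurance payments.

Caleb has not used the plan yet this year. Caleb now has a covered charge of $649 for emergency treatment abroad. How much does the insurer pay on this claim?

$319.20

Nothing has been paid toward the $250 deductible, so the first $250 of this charge is applied there.
That leaves $649 − $250 = $399 for coinsurance.
Coinsurance: $399 × 20% = $79.80.
That puts the traveler's cost at $250 + $79.80 = $329.80 before any cap.
Cumulative spending $0 + $329.80 = $329.80 stays under the $850 maximum.
The insurer covers the remainder: $649 − $329.80 = $319.20.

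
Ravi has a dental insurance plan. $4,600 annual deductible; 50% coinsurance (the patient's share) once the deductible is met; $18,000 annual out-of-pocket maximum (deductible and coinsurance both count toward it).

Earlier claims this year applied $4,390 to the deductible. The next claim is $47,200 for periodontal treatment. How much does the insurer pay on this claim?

$4,390 of the $4,600 deductible is already met, leaving $210.
That leaves $47,200 − $210 = $46,990 for coinsurance.
50% of $46,990 = $23,495 falls to the patient.
So the patient owes $210 + $23,495 = $23,705 before any cap.
Adding $23,705 to the $4,390 already spent would give $28,095, which exceeds the $18,000 cap; the patient pays just $18,000 − $4,390 = $13,610.
Insurer pays the balance: $47,200 − $13,610 = $33,590.

$33,590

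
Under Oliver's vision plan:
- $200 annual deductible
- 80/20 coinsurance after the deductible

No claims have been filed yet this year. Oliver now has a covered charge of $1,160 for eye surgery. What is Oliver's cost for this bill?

$392

The full $200 deductible is still open; $200 of this bill applies to it.
That leaves $1,160 − $200 = $960 for coinsurance.
Member's 20% share of $960 is $192.
So the member owes $200 + $192 = $392.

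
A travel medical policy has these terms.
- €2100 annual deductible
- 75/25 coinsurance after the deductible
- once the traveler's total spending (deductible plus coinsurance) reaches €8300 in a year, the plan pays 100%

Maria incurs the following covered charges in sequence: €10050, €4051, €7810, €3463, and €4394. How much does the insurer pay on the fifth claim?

Bill 1, €10050: deductible takes €2100, €7950 remains; 25% of €7950 = €1987.50. Traveler owes €4087.50 (running OOP €4087.50). Insurer: €10050 − €4087.50 = €5962.50.
Bill 2, €4051: 25% coinsurance on €4051 = €1012.75. Cost to traveler: €1012.75. OOP to date €5100.25. Plan pays €4051 − €1012.75 = €3038.25.
Bill 3, €7810: 25% coinsurance on €7810 = €1952.50. Traveler pays €1952.50; OOP now €7052.75. Insurer: €7810 − €1952.50 = €5857.50.
Bill 4, €3463: deductible met; 25% of €3463 = €865.75. Cost to traveler: €865.75. OOP to date €7918.50. Insurer: €3463 − €865.75 = €2597.25.
Bill 5, €4394: deductible already satisfied, so traveler's share is 25% × €4394 = €1098.50. OOP would hit €9017 > €8300, so the cap limits the traveler to €8300 − €7918.50 = €381.50. Plan pays €4394 − €381.50 = €4012.50.

€4012.50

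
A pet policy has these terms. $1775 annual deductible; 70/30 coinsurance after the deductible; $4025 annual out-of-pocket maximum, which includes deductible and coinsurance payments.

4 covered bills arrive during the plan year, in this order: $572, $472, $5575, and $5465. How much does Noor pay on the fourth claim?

Bill 1, $572: all of it applies to the deductible. Owner pays $572; OOP now $572.
Bill 2, $472: all of it applies to the deductible. Owner pays $472; OOP now $1044.
Bill 3, $5575: deductible takes $731, $4844 remains; coinsurance $4844 × 30% = $1453.20. Owner owes $2184.20 (running OOP $3228.20).
Bill 4, $5465: deductible met; 30% of $5465 = $1639.50. Adding that to $3228.20 gives $4867.70, past the $4025 cap; owner pays only $4025 − $3228.20 = $796.80.

$796.80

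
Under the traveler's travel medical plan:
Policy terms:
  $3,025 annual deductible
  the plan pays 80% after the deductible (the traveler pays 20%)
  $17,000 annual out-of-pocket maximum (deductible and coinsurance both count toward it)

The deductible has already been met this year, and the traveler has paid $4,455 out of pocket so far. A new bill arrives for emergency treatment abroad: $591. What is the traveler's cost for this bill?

The deductible is already satisfied, so the full bill goes to coinsurance.
20% of $591 = $118.20 falls to the traveler.
Year-to-date out-of-pocket becomes $4,455 + $118.20 = $4,573.20, still under the $17,000 maximum, so no cap applies.

$118.20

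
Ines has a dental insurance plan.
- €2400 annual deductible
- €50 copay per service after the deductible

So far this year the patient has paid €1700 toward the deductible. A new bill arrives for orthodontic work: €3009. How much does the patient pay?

€750

Deductible still to meet: €2400 − €1700 = €700.
After the €700 deductible portion, €3009 − €700 = €2309 is subject to the copay.
Copay on this service: €50.
So the patient owes €700 + €50 = €750.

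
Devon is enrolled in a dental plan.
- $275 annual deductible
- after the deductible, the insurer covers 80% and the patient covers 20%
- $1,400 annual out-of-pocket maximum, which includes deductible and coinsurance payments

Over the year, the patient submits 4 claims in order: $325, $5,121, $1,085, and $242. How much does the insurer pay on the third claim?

Bill 1, $325: $275 finishes the deductible; $50 goes to coinsurance; coinsurance $50 × 20% = $10. Patient owes $285 (running OOP $285). Plan pays $325 − $285 = $40.
Bill 2, $5,121: deductible met; 20% of $5,121 = $1,024.20. Cost to patient: $1,024.20. OOP to date $1,309.20. Plan pays $5,121 − $1,024.20 = $4,096.80.
Bill 3, $1,085: deductible met; 20% of $1,085 = $217. OOP would hit $1,526.20 > $1,400, so the cap limits the patient to $1,400 − $1,309.20 = $90.80. Insurer: $1,085 − $90.80 = $994.20.

$994.20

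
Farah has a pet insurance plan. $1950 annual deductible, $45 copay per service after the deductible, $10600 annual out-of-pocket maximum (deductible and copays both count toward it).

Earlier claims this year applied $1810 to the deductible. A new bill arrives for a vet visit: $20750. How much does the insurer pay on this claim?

$20565

Deductible still to meet: $1950 − $1810 = $140.
That leaves $20750 − $140 = $20610 for the copay.
Copay on this service: $45.
That puts the owner's cost at $140 + $45 = $185 before any cap.
Total out-of-pocket so far would be $1810 + $185 = $1995, below the $10600 cap — no reduction.
The plan picks up $20750 − $185 = $20565.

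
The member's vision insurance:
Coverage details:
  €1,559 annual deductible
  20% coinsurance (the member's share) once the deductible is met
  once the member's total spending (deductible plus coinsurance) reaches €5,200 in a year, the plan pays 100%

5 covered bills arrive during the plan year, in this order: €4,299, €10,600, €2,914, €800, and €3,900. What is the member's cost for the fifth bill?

Bill 1, €4,299: €1,559 finishes the deductible; €2,740 goes to coinsurance; member's 20% is €548. Cost to member: €2,107. OOP to date €2,107.
Bill 2, €10,600: deductible met; 20% of €10,600 = €2,120. Cost to member: €2,120. OOP to date €4,227.
Bill 3, €2,914: 20% coinsurance on €2,914 = €582.80. Member owes €582.80 (running OOP €4,809.80).
Bill 4, €800: 20% coinsurance on €800 = €160. Member pays €160; OOP now €4,969.80.
Bill 5, €3,900: deductible met; 20% of €3,900 = €780. OOP would hit €5,749.80 > €5,200, so the cap limits the member to €5,200 − €4,969.80 = €230.20.

€230.20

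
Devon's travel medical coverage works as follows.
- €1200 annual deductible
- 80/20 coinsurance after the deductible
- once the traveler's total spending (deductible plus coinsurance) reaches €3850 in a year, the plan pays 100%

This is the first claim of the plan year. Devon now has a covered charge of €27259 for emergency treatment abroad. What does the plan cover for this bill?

Nothing has been paid toward the €1200 deductible, so the first €1200 of this charge is applied there.
The remaining €26059 (= €27259 − €1200) moves to coinsurance.
Traveler's 20% share of €26059 is €5211.80.
Traveler responsibility before any cap: €1200 + €5211.80 = €6411.80.
Adding €6411.80 to the €0 already spent would give €6411.80, which exceeds the €3850 cap; the traveler pays just €3850 − €0 = €3850.
Insurer pays the balance: €27259 − €3850 = €23409.

€23409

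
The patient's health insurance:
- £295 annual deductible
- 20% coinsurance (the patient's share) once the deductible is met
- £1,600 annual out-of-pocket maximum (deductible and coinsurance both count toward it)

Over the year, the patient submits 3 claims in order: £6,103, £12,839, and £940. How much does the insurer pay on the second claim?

£12,695.60

Bill 1, £6,103: deductible takes £295, £5,808 remains; 20% of £5,808 = £1,161.60. Cost to patient: £1,456.60. OOP to date £1,456.60. Insurer: £6,103 − £1,456.60 = £4,646.40.
Bill 2, £12,839: deductible met; 20% of £12,839 = £2,567.80. OOP would hit £4,024.40 > £1,600, so the cap limits the patient to £1,600 − £1,456.60 = £143.40. Plan pays £12,839 − £143.40 = £12,695.60.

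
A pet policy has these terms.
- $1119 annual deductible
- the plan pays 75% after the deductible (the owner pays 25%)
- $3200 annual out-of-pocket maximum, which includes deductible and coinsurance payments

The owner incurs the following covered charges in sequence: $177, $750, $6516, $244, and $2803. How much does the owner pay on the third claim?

$1773

Bill 1, $177: all of it applies to the deductible. Owner owes $177 (running OOP $177).
Bill 2, $750: fully absorbed by the deductible. Owner pays $750; OOP now $927.
Bill 3, $6516: deductible takes $192, $6324 remains; 25% of $6324 = $1581. Owner owes $1773 (running OOP $2700).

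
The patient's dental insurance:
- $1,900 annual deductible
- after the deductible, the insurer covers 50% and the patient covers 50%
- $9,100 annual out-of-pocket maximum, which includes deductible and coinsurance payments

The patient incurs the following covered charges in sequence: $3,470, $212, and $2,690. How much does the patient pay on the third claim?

#1 ($3,470): $1,900 finishes the deductible; $1,570 goes to coinsurance; 50% of $1,570 = $785. Patient pays $2,685; OOP now $2,685.
#2 ($212): deductible met; 50% of $212 = $106. Patient owes $106 (running OOP $2,791).
#3 ($2,690): deductible met; 50% of $2,690 = $1,345. Patient pays $1,345; OOP now $4,136.

$1,345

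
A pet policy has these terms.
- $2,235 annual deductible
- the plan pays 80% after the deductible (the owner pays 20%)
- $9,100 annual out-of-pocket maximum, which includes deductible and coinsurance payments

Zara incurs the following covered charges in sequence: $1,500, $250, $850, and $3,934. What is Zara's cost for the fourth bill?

#1 ($1,500): all of it applies to the deductible. Cost to owner: $1,500. OOP to date $1,500.
#2 ($250): all of it applies to the deductible. Cost to owner: $250. OOP to date $1,750.
#3 ($850): $485 finishes the deductible; $365 goes to coinsurance; coinsurance $365 × 20% = $73. Owner pays $558; OOP now $2,308.
#4 ($3,934): deductible already satisfied, so owner's share is 20% × $3,934 = $786.80. Cost to owner: $786.80. OOP to date $3,094.80.

$786.80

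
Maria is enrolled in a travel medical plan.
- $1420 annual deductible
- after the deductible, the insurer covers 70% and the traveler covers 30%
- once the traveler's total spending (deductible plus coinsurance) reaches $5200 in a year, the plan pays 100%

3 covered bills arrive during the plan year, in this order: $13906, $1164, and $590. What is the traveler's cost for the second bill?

$34.20

Claim 1 — $13906: $1420 finishes the deductible; $12486 goes to coinsurance; traveler's 30% is $3745.80. Cost to traveler: $5165.80. OOP to date $5165.80.
Claim 2 — $1164: deductible met; 30% of $1164 = $349.20. OOP would hit $5515 > $5200, so the cap limits the traveler to $5200 − $5165.80 = $34.20.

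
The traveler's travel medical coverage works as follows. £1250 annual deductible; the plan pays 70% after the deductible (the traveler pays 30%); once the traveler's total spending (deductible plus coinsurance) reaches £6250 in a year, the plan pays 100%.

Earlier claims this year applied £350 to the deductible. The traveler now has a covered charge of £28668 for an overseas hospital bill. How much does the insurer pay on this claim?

Remaining deductible: £1250 − £350 = £900.
That leaves £28668 − £900 = £27768 for coinsurance.
Traveler's 30% share of £27768 is £8330.40.
So the traveler owes £900 + £8330.40 = £9230.40 before any cap.
Adding £9230.40 to the £350 already spent would give £9580.40, which exceeds the £6250 cap; the traveler pays just £6250 − £350 = £5900.
The insurer covers the remainder: £28668 − £5900 = £22768.

£22768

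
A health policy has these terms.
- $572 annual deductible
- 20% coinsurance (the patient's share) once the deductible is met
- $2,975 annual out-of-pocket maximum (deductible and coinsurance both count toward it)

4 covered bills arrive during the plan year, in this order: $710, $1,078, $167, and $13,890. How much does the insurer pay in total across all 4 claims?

Bill 1, $710: $572 to deductible, leaving $138; patient's 20% is $27.60. Patient owes $599.60 (running OOP $599.60). Insurer: $710 − $599.60 = $110.40.
Bill 2, $1,078: deductible already satisfied, so patient's share is 20% × $1,078 = $215.60. Patient owes $215.60 (running OOP $815.20). Insurer: $1,078 − $215.60 = $862.40.
Bill 3, $167: deductible already satisfied, so patient's share is 20% × $167 = $33.40. Patient owes $33.40 (running OOP $848.60). Insurer: $167 − $33.40 = $133.60.
Bill 4, $13,890: deductible already satisfied, so patient's share is 20% × $13,890 = $2,778. OOP would hit $3,626.60 > $2,975, so the cap limits the patient to $2,975 − $848.60 = $2,126.40. Insurer: $13,890 − $2,126.40 = $11,763.60.
Insurer total = bills − patient's total = $15,845 − $2,975 = $12,870.

$12,870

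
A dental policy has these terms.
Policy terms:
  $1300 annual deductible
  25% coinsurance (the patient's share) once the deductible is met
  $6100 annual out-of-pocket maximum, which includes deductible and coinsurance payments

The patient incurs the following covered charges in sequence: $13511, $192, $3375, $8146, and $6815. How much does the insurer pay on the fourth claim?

$7290.50

Claim 1 — $13511: $1300 to deductible, leaving $12211; patient's 25% is $3052.75. Patient pays $4352.75; OOP now $4352.75. Insurer: $13511 − $4352.75 = $9158.25.
Claim 2 — $192: deductible met; 25% of $192 = $48. Cost to patient: $48. OOP to date $4400.75. Plan pays $192 − $48 = $144.
Claim 3 — $3375: deductible already satisfied, so patient's share is 25% × $3375 = $843.75. Cost to patient: $843.75. OOP to date $5244.50. Plan pays $3375 − $843.75 = $2531.25.
Claim 4 — $8146: deductible already satisfied, so patient's share is 25% × $8146 = $2036.50. OOP would hit $7281 > $6100, so the cap limits the patient to $6100 − $5244.50 = $855.50. Insurer: $8146 − $855.50 = $7290.50.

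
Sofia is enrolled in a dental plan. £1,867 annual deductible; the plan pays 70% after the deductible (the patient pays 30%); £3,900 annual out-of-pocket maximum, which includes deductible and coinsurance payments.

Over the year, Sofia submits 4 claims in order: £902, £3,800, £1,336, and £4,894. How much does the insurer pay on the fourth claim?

£4,112.30

Claim 1 (£902): entire amount goes to the deductible. Patient pays £902; OOP now £902. Insurer: £902 − £902 = £0.
Claim 2 (£3,800): deductible takes £965, £2,835 remains; coinsurance £2,835 × 30% = £850.50. Patient owes £1,815.50 (running OOP £2,717.50). Insurer: £3,800 − £1,815.50 = £1,984.50.
Claim 3 (£1,336): deductible already satisfied, so patient's share is 30% × £1,336 = £400.80. Patient owes £400.80 (running OOP £3,118.30). Plan pays £1,336 − £400.80 = £935.20.
Claim 4 (£4,894): deductible met; 30% of £4,894 = £1,468.20. Adding that to £3,118.30 gives £4,586.50, past the £3,900 cap; patient pays only £3,900 − £3,118.30 = £781.70. Plan pays £4,894 − £781.70 = £4,112.30.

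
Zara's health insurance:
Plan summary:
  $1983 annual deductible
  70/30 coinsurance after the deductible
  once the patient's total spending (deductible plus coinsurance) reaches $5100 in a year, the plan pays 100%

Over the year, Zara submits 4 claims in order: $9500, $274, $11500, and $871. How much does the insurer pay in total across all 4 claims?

Bill 1, $9500: $1983 finishes the deductible; $7517 goes to coinsurance; coinsurance $7517 × 30% = $2255.10. Patient owes $4238.10 (running OOP $4238.10). Plan pays $9500 − $4238.10 = $5261.90.
Bill 2, $274: 30% coinsurance on $274 = $82.20. Cost to patient: $82.20. OOP to date $4320.30. Plan pays $274 − $82.20 = $191.80.
Bill 3, $11500: 30% coinsurance on $11500 = $3450. Adding that to $4320.30 gives $7770.30, past the $5100 cap; patient pays only $5100 − $4320.30 = $779.70. Insurer: $11500 − $779.70 = $10720.30.
Bill 4, $871: deductible already satisfied, so patient's share is 30% × $871 = $261.30. OOP would hit $5361.30 > $5100, so the cap limits the patient to $5100 − $5100 = $0. Insurer: $871 − $0 = $871.
Insurer total = bills − patient's total = $22145 − $5100 = $17045.

$17045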